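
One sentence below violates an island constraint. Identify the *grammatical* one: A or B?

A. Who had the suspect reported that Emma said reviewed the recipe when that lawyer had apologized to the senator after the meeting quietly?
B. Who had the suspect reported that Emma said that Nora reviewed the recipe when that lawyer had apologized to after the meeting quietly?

In B, the wh-phrase is extracted from inside an adjunct island (introduced by "when"), which blocks movement.
In A, the extraction path crosses only that-complement boundaries, which are transparent.
So A is grammatical.

A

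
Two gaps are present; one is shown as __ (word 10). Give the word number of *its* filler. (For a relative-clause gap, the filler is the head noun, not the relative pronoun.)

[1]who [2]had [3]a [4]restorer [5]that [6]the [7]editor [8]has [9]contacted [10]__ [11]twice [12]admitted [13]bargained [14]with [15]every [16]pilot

4

The marked gap is inside the relative clause, the direct object of "contacted".
Its filler is the head noun "restorer" (via "that"), at word 4.
(The other dependency links word 1 to a gap after word 12.)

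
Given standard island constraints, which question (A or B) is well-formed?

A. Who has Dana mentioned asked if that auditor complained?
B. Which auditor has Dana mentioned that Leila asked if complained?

A

In B, the wh-phrase is extracted from inside a wh-island (introduced by "if"), which blocks movement.
In A, the extraction path crosses only that-complement boundaries, which are transparent.
So A is grammatical.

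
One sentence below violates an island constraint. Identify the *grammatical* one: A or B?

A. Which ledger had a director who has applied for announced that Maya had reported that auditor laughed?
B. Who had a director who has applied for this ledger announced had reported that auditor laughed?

B

In A, the wh-phrase is extracted from inside a complex-NP island (relative clause) (introduced by "who"), which blocks movement.
In B, the extraction path crosses only that-complement boundaries, which are transparent.
So B is grammatical.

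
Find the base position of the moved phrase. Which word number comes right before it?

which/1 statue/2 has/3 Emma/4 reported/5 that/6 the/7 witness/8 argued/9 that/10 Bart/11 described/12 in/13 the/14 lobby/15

12

The displaced element is "which statue" (word 2).
It is linked across 2 clause boundaries (that → that).
It functions as the direct object of "described", so the gap sits immediately after word 12 ("described").
Base order: Emma has reported that the witness argued that Bart described which statue in the lobby.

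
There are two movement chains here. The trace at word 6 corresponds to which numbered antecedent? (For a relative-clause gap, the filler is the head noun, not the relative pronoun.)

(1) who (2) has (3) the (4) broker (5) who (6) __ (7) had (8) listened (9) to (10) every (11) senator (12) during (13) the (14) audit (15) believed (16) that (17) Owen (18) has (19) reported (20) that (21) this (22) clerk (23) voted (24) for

4

The marked gap is inside the relative clause, the subject of "listened".
Its filler is the head noun "broker" (via "who"), at word 4.
(The other dependency links word 1 to a gap after word 24.)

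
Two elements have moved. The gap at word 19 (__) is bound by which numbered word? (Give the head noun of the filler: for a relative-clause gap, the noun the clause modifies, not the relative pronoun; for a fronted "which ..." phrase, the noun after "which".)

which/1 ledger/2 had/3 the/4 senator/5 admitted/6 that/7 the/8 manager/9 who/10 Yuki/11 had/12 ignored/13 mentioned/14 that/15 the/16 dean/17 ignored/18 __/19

The marked gap is the direct object of "ignored".
Its filler is the fronted wh-phrase "which ledger", at word 2.
(The other dependency links word 9 to a gap after word 13.)

2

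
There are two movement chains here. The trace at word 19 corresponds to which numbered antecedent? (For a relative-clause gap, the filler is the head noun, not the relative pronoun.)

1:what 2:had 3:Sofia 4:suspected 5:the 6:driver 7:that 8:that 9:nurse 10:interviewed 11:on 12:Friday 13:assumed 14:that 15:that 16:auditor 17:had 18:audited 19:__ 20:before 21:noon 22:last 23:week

1

The marked gap is the direct object of "audited".
Its filler is the fronted wh-phrase "what", at word 1.
(The other dependency links word 6 to a gap after word 10.)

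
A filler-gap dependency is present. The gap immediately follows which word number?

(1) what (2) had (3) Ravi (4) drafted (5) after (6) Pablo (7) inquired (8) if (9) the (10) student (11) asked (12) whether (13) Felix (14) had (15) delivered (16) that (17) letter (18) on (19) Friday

4

The displaced element is "what" (word 1).
It functions as the direct object of "drafted", so the gap sits immediately after word 4 ("drafted").
Base order: Ravi had drafted what after Pablo inquired if the student asked whether Felix had delivered that letter on Friday.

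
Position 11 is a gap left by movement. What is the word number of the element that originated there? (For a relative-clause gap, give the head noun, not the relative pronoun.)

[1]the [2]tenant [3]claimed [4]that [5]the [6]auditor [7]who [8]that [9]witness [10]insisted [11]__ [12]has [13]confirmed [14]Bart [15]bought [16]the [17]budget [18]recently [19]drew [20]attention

The gap at 11 is the subject of "confirmed", inside a relative clause.
The relative pronoun is "who" (word 7); it is bound by the head noun immediately before it.
Its filler is the head noun "auditor", at word 6.

6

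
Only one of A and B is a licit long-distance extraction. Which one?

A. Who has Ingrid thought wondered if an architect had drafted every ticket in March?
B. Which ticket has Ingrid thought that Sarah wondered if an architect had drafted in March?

In B, the wh-phrase is extracted from inside a wh-island (introduced by "if"), which blocks movement.
In A, the extraction path crosses only that-complement boundaries, which are transparent.
So A is grammatical.

A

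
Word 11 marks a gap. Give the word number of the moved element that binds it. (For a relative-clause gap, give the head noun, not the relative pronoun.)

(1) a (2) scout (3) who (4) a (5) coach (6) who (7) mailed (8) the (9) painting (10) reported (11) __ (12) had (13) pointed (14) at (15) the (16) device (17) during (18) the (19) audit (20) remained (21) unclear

The gap at 11 is the subject of "pointed", inside a relative clause.
The relative pronoun is "who" (word 3); it is bound by the head noun immediately before it.
Its filler is the head noun "scout", at word 2.

2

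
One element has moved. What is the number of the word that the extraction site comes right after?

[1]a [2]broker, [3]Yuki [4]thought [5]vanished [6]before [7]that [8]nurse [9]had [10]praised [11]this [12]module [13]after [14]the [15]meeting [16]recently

4

The displaced element is "a broker" (word 2).
It is linked across 1 clause boundary (Ø).
It functions as the subject of "vanished", so the gap sits immediately after word 4 ("thought").
Base order: Yuki thought that a broker vanished before that nurse had praised this module after the meeting recently.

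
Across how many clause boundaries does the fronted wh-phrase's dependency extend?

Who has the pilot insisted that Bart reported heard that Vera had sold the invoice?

2

"who" is extracted from the subject of "heard".
Boundaries crossed, outermost first: [that], [Ø] — 2 in total.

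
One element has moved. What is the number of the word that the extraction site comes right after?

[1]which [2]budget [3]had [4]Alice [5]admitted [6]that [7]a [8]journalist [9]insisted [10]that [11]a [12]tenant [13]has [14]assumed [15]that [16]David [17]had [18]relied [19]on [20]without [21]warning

19

The displaced element is "which budget" (word 2).
It is linked across 3 clause boundaries (that → that → that).
It functions as the object of the preposition "on" of "relied", so the gap sits immediately after word 19 ("on").
Base order: Alice had admitted that a journalist insisted that a tenant has assumed that David had relied on which budget without warning.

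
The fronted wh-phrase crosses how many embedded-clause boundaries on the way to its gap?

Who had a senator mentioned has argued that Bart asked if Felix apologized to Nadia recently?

"who" is extracted from the subject of "argued".
Boundaries crossed, outermost first: [Ø] — 1 in total.

1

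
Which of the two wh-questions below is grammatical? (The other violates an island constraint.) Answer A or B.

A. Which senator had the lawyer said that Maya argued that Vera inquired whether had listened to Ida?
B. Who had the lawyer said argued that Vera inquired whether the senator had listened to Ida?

In A, the wh-phrase is extracted from inside a wh-island (introduced by "whether"), which blocks movement.
In B, the extraction path crosses only that-complement boundaries, which are transparent.
So B is grammatical.

B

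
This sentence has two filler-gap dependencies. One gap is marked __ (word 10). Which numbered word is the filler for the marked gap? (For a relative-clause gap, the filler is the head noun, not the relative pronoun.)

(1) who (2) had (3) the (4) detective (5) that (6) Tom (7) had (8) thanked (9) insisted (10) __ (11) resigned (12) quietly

The marked gap is the subject of "resigned".
Its filler is the fronted wh-phrase "who", at word 1.
(The other dependency links word 4 to a gap after word 8.)

1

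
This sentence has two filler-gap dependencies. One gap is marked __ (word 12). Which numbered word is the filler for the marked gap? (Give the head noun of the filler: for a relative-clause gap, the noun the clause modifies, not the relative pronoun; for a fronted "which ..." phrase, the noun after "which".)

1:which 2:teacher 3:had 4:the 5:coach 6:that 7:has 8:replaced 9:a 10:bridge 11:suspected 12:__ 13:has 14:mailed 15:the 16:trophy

The marked gap is the subject of "mailed".
Its filler is the fronted wh-phrase "which teacher", at word 2.
(The other dependency links word 5 to a gap after word 6.)

2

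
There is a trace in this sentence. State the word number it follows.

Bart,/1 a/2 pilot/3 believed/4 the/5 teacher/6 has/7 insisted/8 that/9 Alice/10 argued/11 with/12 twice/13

12

The displaced element is "Bart" (word 1).
It is linked across 2 clause boundaries (Ø → that).
It functions as the object of the preposition "with" of "argued", so the gap sits immediately after word 12 ("with").
Base order: A pilot believed the teacher has insisted that Alice argued with Bart twice.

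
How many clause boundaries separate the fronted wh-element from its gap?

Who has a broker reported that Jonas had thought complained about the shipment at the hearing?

2

"who" is extracted from the subject of "complained".
Boundaries crossed, outermost first: [that], [Ø] — 2 in total.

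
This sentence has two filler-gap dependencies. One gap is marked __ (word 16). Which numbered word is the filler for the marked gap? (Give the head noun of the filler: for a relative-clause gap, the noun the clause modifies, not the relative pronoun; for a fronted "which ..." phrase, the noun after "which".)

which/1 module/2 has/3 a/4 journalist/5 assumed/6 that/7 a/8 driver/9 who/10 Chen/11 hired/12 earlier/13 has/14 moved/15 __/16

The marked gap is the direct object of "moved".
Its filler is the fronted wh-phrase "which module", at word 2.
(The other dependency links word 9 to a gap after word 12.)

2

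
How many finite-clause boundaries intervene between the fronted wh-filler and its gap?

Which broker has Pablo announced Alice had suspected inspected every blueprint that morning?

2

"which broker" is extracted from the subject of "inspected".
Boundaries crossed, outermost first: [Ø], [Ø] — 2 in total.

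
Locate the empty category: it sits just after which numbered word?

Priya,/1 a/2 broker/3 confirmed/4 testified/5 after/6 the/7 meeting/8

4

The displaced element is "Priya" (word 1).
It is linked across 1 clause boundary (Ø).
It functions as the subject of "testified", so the gap sits immediately after word 4 ("confirmed").
Base order: A broker confirmed that Priya testified after the meeting.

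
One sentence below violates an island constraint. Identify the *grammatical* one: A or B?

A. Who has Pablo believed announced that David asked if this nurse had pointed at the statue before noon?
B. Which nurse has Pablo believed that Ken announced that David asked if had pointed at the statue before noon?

In B, the wh-phrase is extracted from inside a wh-island (introduced by "if"), which blocks movement.
In A, the extraction path crosses only that-complement boundaries, which are transparent.
So A is grammatical.

A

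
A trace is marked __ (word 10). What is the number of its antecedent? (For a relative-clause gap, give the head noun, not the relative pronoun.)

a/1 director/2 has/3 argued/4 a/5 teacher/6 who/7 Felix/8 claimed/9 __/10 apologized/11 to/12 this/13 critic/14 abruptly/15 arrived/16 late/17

6

The gap at 10 is the subject of "apologized", inside a relative clause.
The relative pronoun is "who" (word 7); it is bound by the head noun immediately before it.
Its filler is the head noun "teacher", at word 6.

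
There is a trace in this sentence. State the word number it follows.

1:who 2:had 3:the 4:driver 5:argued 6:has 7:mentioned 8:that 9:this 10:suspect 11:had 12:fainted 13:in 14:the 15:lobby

The displaced element is "who" (word 1).
It is linked across 1 clause boundary (Ø).
It functions as the subject of "mentioned", so the gap sits immediately after word 5 ("argued").
Base order: The driver had argued who has mentioned that this suspect had fainted in the lobby.

5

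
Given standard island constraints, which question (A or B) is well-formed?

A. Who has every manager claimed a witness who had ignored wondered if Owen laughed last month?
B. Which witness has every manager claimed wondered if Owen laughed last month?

In A, the wh-phrase is extracted from inside a complex-NP island (relative clause) (introduced by "who"), which blocks movement.
In B, the extraction path crosses only that-complement boundaries, which are transparent.
So B is grammatical.

B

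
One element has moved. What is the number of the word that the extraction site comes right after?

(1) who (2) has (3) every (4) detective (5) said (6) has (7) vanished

The displaced element is "who" (word 1).
It is linked across 1 clause boundary (Ø).
It functions as the subject of "vanished", so the gap sits immediately after word 5 ("said").
Base order: Every detective has said that who has vanished.

5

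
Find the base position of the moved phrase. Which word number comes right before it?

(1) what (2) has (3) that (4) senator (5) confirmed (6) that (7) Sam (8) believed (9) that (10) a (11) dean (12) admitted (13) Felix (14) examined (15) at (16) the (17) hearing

The displaced element is "what" (word 1).
It is linked across 3 clause boundaries (that → that → Ø).
It functions as the direct object of "examined", so the gap sits immediately after word 14 ("examined").
Base order: That senator has confirmed that Sam believed that a dean admitted Felix examined what at the hearing.

14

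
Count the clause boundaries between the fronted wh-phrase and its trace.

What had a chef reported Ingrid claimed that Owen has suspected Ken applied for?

"what" is extracted from the PP object of "applied".
Boundaries crossed, outermost first: [Ø], [that], [Ø] — 3 in total.

3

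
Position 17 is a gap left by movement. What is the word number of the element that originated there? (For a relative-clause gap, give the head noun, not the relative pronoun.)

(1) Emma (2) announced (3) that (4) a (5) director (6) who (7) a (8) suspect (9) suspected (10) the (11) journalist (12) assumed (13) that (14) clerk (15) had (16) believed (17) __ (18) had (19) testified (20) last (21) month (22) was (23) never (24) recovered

5

The gap at 17 is the subject of "testified", inside a relative clause.
The relative pronoun is "who" (word 6); it is bound by the head noun immediately before it.
Its filler is the head noun "director", at word 5.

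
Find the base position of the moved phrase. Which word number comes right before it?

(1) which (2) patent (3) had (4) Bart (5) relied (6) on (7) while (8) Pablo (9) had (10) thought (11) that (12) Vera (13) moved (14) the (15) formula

6

The displaced element is "which patent" (word 2).
It functions as the object of the preposition "on" of "relied", so the gap sits immediately after word 6 ("on").
Base order: Bart had relied on which patent while Pablo had thought that Vera moved the formula.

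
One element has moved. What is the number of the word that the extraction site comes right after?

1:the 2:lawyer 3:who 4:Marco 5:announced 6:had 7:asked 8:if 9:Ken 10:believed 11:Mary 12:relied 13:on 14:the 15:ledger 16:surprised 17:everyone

5

The displaced element is "the lawyer" (word 2).
It is linked across 1 clause boundary (Ø).
It functions as the subject of "asked", so the gap sits immediately after word 5 ("announced").
Base order: Marco announced that the lawyer had asked if Ken believed Mary relied on the ledger.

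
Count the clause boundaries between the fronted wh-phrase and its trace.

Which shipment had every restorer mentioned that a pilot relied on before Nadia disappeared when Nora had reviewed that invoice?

"which shipment" is extracted from the PP object of "relied".
Boundaries crossed, outermost first: [that] — 1 in total.

1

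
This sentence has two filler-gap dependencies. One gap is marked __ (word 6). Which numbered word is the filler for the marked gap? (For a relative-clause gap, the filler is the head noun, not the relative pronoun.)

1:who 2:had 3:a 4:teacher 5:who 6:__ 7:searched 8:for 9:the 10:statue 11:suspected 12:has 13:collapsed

4

The marked gap is inside the relative clause, the subject of "searched".
Its filler is the head noun "teacher" (via "who"), at word 4.
(The other dependency links word 1 to a gap after word 11.)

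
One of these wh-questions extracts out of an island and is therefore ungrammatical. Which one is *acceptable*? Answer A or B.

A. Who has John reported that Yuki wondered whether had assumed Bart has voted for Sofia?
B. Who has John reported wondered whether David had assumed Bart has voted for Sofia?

In A, the wh-phrase is extracted from inside a wh-island (introduced by "whether"), which blocks movement.
In B, the extraction path crosses only that-complement boundaries, which are transparent.
So B is grammatical.

B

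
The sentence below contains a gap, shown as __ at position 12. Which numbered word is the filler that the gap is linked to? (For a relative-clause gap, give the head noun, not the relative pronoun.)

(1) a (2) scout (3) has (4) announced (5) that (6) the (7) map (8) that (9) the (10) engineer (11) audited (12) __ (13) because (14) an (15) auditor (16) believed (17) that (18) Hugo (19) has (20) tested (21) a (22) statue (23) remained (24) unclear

The gap at 12 is the object of "audited", inside a relative clause.
The relative pronoun is "that" (word 8); it is bound by the head noun immediately before it.
Its filler is the head noun "map", at word 7.

7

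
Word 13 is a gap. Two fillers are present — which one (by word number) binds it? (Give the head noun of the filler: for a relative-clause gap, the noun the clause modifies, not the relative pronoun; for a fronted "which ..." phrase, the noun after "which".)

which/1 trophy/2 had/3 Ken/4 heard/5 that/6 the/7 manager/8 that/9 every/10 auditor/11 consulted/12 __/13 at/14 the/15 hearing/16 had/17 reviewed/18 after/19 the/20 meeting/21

The marked gap is inside the relative clause, the direct object of "consulted".
Its filler is the head noun "manager" (via "that"), at word 8.
(The other dependency links word 2 to a gap after word 18.)

8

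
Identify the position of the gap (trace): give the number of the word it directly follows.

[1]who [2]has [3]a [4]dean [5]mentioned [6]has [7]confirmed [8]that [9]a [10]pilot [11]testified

The displaced element is "who" (word 1).
It is linked across 1 clause boundary (Ø).
It functions as the subject of "confirmed", so the gap sits immediately after word 5 ("mentioned").
Base order: A dean has mentioned who has confirmed that a pilot testified.

5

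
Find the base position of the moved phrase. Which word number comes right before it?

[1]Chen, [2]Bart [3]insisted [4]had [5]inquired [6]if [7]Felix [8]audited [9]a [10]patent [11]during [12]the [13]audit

The displaced element is "Chen" (word 1).
It is linked across 1 clause boundary (Ø).
It functions as the subject of "inquired", so the gap sits immediately after word 3 ("insisted").
Base order: Bart insisted that Chen had inquired if Felix audited a patent during the audit.

3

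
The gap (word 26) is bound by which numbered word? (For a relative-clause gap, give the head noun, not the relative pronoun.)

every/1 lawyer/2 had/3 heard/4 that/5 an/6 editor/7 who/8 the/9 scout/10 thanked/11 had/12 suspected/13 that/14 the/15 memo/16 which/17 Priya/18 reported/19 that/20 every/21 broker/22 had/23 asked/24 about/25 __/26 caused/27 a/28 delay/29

The gap at 26 is the prepositional object of "asked", inside a relative clause.
The relative pronoun is "which" (word 17); it is bound by the head noun immediately before it.
Its filler is the head noun "memo", at word 16.

16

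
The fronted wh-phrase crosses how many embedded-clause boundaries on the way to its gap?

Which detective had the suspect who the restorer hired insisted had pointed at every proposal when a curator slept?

"which detective" is extracted from the subject of "pointed".
Boundaries crossed, outermost first: [Ø] — 1 in total.

1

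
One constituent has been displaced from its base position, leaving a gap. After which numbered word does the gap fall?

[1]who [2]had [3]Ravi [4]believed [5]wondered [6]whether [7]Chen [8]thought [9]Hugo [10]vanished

The displaced element is "who" (word 1).
It is linked across 1 clause boundary (Ø).
It functions as the subject of "wondered", so the gap sits immediately after word 4 ("believed").
Base order: Ravi had believed that who wondered whether Chen thought Hugo vanished.

4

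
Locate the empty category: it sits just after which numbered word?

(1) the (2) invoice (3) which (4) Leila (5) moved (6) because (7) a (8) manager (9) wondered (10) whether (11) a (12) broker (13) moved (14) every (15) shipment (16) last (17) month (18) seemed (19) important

5

The displaced element is "the invoice" (word 2).
It functions as the direct object of "moved", so the gap sits immediately after word 5 ("moved").
Base order: Leila moved the invoice because a manager wondered whether a broker moved every shipment last month.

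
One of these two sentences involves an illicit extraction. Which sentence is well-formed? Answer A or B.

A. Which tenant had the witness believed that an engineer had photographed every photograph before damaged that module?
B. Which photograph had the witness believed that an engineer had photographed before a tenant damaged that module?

B

In A, the wh-phrase is extracted from inside an adjunct island (introduced by "before"), which blocks movement.
In B, the extraction path crosses only that-complement boundaries, which are transparent.
So B is grammatical.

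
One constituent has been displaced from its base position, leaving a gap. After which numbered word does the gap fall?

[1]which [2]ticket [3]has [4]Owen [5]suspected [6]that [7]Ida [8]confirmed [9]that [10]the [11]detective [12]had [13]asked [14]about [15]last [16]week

14

The displaced element is "which ticket" (word 2).
It is linked across 2 clause boundaries (that → that).
It functions as the object of the preposition "about" of "asked", so the gap sits immediately after word 14 ("about").
Base order: Owen has suspected that Ida confirmed that the detective had asked about which ticket last week.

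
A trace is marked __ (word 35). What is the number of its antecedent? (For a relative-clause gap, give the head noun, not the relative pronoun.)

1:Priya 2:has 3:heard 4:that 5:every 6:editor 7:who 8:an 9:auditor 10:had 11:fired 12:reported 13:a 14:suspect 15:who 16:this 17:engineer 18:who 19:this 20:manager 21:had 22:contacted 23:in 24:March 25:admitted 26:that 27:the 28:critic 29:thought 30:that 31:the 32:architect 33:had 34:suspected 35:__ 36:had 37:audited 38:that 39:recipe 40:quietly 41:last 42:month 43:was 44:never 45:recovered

The gap at 35 is the subject of "audited", inside a relative clause.
The relative pronoun is "who" (word 15); it is bound by the head noun immediately before it.
Its filler is the head noun "suspect", at word 14.

14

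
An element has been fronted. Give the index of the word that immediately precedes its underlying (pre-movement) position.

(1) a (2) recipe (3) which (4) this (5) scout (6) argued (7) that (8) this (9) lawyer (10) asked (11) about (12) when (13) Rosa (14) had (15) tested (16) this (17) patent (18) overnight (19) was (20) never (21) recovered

11

The displaced element is "a recipe" (word 2).
It is linked across 1 clause boundary (that).
It functions as the object of the preposition "about" of "asked", so the gap sits immediately after word 11 ("about").
Base order: This scout argued that this lawyer asked about a recipe when Rosa had tested this patent overnight.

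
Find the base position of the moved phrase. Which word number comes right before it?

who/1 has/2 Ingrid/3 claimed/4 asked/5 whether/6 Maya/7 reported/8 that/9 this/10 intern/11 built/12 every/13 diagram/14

The displaced element is "who" (word 1).
It is linked across 1 clause boundary (Ø).
It functions as the subject of "asked", so the gap sits immediately after word 4 ("claimed").
Base order: Ingrid has claimed who asked whether Maya reported that this intern built every diagram.

4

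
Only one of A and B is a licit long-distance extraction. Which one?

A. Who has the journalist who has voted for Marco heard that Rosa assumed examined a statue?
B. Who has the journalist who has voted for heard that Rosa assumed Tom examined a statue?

In B, the wh-phrase is extracted from inside a complex-NP island (relative clause) (introduced by "who"), which blocks movement.
In A, the extraction path crosses only that-complement boundaries, which are transparent.
So A is grammatical.

A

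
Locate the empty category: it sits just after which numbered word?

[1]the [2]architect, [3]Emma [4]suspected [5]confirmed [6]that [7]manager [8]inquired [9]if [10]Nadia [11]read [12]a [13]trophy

The displaced element is "the architect" (word 2).
It is linked across 1 clause boundary (Ø).
It functions as the subject of "confirmed", so the gap sits immediately after word 4 ("suspected").
Base order: Emma suspected that the architect confirmed that manager inquired if Nadia read a trophy.

4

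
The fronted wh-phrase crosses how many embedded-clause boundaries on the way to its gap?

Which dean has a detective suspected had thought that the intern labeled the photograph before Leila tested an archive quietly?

"which dean" is extracted from the subject of "thought".
Boundaries crossed, outermost first: [Ø] — 1 in total.

1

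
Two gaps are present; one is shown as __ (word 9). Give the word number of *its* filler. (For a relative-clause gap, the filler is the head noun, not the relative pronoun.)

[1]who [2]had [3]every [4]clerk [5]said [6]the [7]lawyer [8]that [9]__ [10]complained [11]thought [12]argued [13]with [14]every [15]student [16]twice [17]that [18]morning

7

The marked gap is inside the relative clause, the subject of "complained".
Its filler is the head noun "lawyer" (via "that"), at word 7.
(The other dependency links word 1 to a gap after word 11.)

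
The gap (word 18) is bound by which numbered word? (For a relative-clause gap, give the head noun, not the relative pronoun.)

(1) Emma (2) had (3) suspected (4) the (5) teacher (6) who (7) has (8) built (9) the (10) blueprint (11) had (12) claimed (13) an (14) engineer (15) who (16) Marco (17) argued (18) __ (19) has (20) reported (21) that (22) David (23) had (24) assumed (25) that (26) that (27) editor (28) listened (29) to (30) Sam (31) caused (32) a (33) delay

The gap at 18 is the subject of "reported", inside a relative clause.
The relative pronoun is "who" (word 15); it is bound by the head noun immediately before it.
Its filler is the head noun "engineer", at word 14.

14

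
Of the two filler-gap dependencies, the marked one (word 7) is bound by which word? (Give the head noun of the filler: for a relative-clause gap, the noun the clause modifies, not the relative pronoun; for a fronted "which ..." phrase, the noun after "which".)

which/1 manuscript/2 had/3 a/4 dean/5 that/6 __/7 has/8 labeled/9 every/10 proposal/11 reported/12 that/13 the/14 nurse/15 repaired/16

5

The marked gap is inside the relative clause, the subject of "labeled".
Its filler is the head noun "dean" (via "that"), at word 5.
(The other dependency links word 2 to a gap after word 16.)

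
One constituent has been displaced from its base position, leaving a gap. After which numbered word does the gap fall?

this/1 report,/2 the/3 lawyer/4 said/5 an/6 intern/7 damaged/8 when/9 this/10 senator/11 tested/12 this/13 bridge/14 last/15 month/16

8

The displaced element is "this report" (word 2).
It is linked across 1 clause boundary (Ø).
It functions as the direct object of "damaged", so the gap sits immediately after word 8 ("damaged").
Base order: The lawyer said an intern damaged this report when this senator tested this bridge last month.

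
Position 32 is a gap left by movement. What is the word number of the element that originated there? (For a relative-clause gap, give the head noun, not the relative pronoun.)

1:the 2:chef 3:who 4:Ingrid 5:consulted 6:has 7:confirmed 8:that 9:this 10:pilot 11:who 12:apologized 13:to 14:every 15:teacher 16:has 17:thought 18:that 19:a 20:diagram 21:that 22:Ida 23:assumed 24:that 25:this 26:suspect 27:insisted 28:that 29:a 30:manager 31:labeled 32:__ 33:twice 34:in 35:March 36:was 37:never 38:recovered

20

The gap at 32 is the object of "labeled", inside a relative clause.
The relative pronoun is "that" (word 21); it is bound by the head noun immediately before it.
Its filler is the head noun "diagram", at word 20.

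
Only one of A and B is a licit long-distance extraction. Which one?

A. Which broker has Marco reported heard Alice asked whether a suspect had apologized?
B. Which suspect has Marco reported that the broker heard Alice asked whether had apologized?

A

In B, the wh-phrase is extracted from inside a wh-island (introduced by "whether"), which blocks movement.
In A, the extraction path crosses only that-complement boundaries, which are transparent.
So A is grammatical.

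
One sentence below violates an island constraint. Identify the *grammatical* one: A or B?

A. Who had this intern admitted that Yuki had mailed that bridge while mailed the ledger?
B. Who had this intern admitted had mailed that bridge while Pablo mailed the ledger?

B

In A, the wh-phrase is extracted from inside an adjunct island (introduced by "while"), which blocks movement.
In B, the extraction path crosses only that-complement boundaries, which are transparent.
So B is grammatical.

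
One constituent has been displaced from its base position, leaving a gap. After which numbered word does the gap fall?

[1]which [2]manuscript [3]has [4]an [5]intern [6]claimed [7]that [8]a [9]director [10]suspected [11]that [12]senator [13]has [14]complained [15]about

The displaced element is "which manuscript" (word 2).
It is linked across 2 clause boundaries (that → Ø).
It functions as the object of the preposition "about" of "complained", so the gap sits immediately after word 15 ("about").
Base order: An intern has claimed that a director suspected that senator has complained about which manuscript.

15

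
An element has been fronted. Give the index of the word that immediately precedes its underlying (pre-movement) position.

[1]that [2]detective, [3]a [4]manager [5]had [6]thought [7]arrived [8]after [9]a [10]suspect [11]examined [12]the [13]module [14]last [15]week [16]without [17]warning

6

The displaced element is "that detective" (word 2).
It is linked across 1 clause boundary (Ø).
It functions as the subject of "arrived", so the gap sits immediately after word 6 ("thought").
Base order: A manager had thought that that detective arrived after a suspect examined the module last week without warning.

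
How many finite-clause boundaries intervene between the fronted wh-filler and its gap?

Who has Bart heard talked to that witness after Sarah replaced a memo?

"who" is extracted from the subject of "talked".
Boundaries crossed, outermost first: [Ø] — 1 in total.

1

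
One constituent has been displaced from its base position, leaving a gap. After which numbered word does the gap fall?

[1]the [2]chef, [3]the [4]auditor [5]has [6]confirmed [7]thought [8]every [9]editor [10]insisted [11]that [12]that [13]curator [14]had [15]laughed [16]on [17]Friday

The displaced element is "the chef" (word 2).
It is linked across 1 clause boundary (Ø).
It functions as the subject of "thought", so the gap sits immediately after word 6 ("confirmed").
Base order: The auditor has confirmed that the chef thought every editor insisted that that curator had laughed on Friday.

6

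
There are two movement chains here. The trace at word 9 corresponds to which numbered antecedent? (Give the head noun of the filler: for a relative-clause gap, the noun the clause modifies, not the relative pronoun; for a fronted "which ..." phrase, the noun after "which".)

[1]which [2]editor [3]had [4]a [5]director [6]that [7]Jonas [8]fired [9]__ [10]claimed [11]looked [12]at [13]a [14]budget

The marked gap is inside the relative clause, the direct object of "fired".
Its filler is the head noun "director" (via "that"), at word 5.
(The other dependency links word 2 to a gap after word 10.)

5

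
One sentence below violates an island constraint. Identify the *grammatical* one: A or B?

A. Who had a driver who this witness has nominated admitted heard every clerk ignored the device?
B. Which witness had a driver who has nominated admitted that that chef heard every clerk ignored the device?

A

In B, the wh-phrase is extracted from inside a complex-NP island (relative clause) (introduced by "who"), which blocks movement.
In A, the extraction path crosses only that-complement boundaries, which are transparent.
So A is grammatical.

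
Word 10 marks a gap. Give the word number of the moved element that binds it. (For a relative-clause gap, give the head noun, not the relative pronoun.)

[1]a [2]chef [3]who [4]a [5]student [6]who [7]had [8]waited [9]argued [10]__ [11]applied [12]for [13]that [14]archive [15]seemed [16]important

The gap at 10 is the subject of "applied", inside a relative clause.
The relative pronoun is "who" (word 3); it is bound by the head noun immediately before it.
Its filler is the head noun "chef", at word 2.

2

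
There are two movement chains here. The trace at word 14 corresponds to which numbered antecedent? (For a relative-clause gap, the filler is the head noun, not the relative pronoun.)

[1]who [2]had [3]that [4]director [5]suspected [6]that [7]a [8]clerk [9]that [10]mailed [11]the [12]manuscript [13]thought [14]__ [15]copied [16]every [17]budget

The marked gap is the subject of "copied".
Its filler is the fronted wh-phrase "who", at word 1.
(The other dependency links word 8 to a gap after word 9.)

1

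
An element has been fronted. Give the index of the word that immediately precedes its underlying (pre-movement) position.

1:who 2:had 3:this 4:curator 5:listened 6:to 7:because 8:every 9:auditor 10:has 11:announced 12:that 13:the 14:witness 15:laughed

The displaced element is "who" (word 1).
It functions as the object of the preposition "to" of "listened", so the gap sits immediately after word 6 ("to").
Base order: This curator had listened to who because every auditor has announced that the witness laughed.

6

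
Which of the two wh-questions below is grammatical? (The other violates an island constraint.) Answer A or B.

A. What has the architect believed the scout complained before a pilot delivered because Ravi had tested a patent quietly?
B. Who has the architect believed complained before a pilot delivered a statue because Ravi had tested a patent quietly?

In A, the wh-phrase is extracted from inside an adjunct island (introduced by "before"), which blocks movement.
In B, the extraction path crosses only that-complement boundaries, which are transparent.
So B is grammatical.

B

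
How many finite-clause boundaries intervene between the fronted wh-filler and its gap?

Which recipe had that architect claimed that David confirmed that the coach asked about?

2

"which recipe" is extracted from the PP object of "asked".
Boundaries crossed, outermost first: [that], [that] — 2 in total.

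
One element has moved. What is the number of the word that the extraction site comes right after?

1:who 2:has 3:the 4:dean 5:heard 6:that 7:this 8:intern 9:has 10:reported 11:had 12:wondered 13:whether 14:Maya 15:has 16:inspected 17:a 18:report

10

The displaced element is "who" (word 1).
It is linked across 2 clause boundaries (that → Ø).
It functions as the subject of "wondered", so the gap sits immediately after word 10 ("reported").
Base order: The dean has heard that this intern has reported that who had wondered whether Maya has inspected a report.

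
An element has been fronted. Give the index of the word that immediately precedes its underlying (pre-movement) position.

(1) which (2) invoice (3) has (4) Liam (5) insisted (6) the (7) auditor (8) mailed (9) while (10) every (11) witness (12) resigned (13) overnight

The displaced element is "which invoice" (word 2).
It is linked across 1 clause boundary (Ø).
It functions as the direct object of "mailed", so the gap sits immediately after word 8 ("mailed").
Base order: Liam has insisted the auditor mailed which invoice while every witness resigned overnight.

8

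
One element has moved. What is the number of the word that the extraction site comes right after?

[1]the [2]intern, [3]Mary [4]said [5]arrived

The displaced element is "the intern" (word 2).
It is linked across 1 clause boundary (Ø).
It functions as the subject of "arrived", so the gap sits immediately after word 4 ("said").
Base order: Mary said that the intern arrived.

4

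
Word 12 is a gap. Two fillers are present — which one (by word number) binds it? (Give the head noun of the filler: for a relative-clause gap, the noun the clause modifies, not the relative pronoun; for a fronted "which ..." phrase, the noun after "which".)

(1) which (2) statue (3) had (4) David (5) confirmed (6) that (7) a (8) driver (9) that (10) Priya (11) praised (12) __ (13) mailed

The marked gap is inside the relative clause, the direct object of "praised".
Its filler is the head noun "driver" (via "that"), at word 8.
(The other dependency links word 2 to a gap after word 13.)

8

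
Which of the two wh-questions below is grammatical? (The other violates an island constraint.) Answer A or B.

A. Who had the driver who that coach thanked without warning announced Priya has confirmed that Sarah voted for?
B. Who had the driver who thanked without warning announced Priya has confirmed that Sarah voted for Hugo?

A

In B, the wh-phrase is extracted from inside a complex-NP island (relative clause) (introduced by "who"), which blocks movement.
In A, the extraction path crosses only that-complement boundaries, which are transparent.
So A is grammatical.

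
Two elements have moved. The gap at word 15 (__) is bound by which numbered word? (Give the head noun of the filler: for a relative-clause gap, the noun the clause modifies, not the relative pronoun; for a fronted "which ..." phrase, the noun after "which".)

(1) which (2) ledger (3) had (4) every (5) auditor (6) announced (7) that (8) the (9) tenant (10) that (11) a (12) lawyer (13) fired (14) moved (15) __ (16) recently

2

The marked gap is the direct object of "moved".
Its filler is the fronted wh-phrase "which ledger", at word 2.
(The other dependency links word 9 to a gap after word 13.)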